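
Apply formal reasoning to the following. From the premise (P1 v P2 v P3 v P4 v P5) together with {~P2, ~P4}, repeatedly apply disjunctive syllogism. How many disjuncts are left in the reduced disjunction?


Original disjuncts (5): P1, P2, P3, P4, P5
Negated (eliminate): ~P2, ~P4
Remaining disjuncts: P1, P3, P5
Count = 5 - 2 = 3

3


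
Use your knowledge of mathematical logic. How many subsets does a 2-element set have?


The power set of a set with n elements has 2^n elements.
|P(S)| = 2^2 = 4

4


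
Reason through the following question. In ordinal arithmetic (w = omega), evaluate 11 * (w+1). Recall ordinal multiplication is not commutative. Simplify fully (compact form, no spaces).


Compute 11 * (w+1).
Ordinal * is associative and left-distributive over +, but NOT commutative; for finite n>1, n*w = w but w*n stays w*n.
By left-distributivity: 11 * (w+1) = 11*w + 11*1 = w + 11 = w+11.
Result = w+11

w+11


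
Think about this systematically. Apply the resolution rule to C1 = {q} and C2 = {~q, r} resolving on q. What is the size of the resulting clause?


Remove q from C1 and ~q from C2.
C1 remainder: {}
C2 remainder: {r}
Union (resolvent): {r}
Resolvent has 1 literal(s).

1


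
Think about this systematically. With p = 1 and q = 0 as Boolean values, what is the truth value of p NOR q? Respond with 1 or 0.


p = 1, q = 0
Operation: p NOR q
Evaluate: 1 NOR 0 = 0

0


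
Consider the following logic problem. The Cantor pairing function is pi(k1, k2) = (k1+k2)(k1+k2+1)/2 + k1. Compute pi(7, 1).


k1 + k2 = 8
(k1+k2)(k1+k2+1)/2 = 8 * 9 / 2 = 36
pi = 36 + 7 = 43

43


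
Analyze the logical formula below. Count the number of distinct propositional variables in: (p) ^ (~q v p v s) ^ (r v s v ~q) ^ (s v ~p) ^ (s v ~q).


Identify each variable that appears in the formula.
Variables found: p, q, r, s
Count = 4

4


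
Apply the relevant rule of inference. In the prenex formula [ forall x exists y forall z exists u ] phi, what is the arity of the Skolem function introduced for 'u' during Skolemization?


Quantifier prefix: forall x exists y forall z exists u
'u' is existentially quantified at position 4.
Universal variables preceding it: x, z
Skolem function arity = 2

2


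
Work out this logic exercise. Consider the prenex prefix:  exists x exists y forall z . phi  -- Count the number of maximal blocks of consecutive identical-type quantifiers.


Quantifier-type sequence: E E A  (A=forall, E=exists)
Group into maximal same-type runs:
  Ex2 | Ax1
Number of blocks = 2

2


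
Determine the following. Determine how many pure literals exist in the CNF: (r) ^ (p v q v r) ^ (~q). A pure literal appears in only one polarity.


Check each variable for pure literal status:
p: pure positive
q: mixed (not pure)
r: pure positive
Pure literal count = 2

2


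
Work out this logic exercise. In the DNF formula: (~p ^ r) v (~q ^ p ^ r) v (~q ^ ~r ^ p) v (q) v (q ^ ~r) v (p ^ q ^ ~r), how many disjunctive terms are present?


A DNF formula is a disjunction of terms (conjunctions).
Terms are separated by v.
Counting the disjuncts: 6 terms.

6


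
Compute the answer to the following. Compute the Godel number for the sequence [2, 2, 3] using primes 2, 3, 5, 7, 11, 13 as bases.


Encode each element as an exponent of the corresponding prime:
  2^2 = 4
  3^2 = 9
  5^3 = 125
Product = 4 * 9 * 125 = 4500

4500


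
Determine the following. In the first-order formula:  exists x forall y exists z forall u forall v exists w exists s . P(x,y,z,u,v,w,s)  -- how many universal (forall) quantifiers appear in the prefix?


Quantifier prefix: exists x forall y exists z forall u forall v exists w exists s
Mark each quantifier type:
  E U E U U E E
Universal count = 3, Existential count = 4
Asked for universal (forall) quantifiers: 3

3


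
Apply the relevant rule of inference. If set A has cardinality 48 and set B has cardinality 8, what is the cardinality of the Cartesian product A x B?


The Cartesian product A x B contains all ordered pairs (a, b).
|A x B| = |A| * |B| = 48 * 8 = 384

384


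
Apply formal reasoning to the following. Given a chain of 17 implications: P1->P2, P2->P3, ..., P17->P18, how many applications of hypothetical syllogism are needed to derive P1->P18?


With 17 implications in a chain connecting 18 propositions:
P1->P2, P2->P3, ..., P17->P18
Steps needed = (number of implications) - 1 = 17 - 1 = 16

16


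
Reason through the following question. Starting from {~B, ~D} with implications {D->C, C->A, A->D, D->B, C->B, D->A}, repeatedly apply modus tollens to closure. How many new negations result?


Initial negated facts: {~B, ~D}
Apply modus tollens to closure:
  ~D and A->D  =>  ~A
  ~B and C->B  =>  ~C
Final negated: {~A, ~B, ~C, ~D}
New negations: {~A, ~C}
Count = 2

2


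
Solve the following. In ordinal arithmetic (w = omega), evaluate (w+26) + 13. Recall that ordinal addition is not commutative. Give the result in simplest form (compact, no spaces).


Compute (w+26) + 13.
Ordinal + is associative but NOT commutative; for finite n>0, n + w = w but w + n stays w+n.
By associativity: (w+26) + 13 = w + (26+13) = w+39.
Result = w+39

w+39


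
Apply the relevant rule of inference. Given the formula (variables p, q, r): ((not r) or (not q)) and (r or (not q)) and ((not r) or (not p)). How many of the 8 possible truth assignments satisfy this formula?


Evaluate all 8 assignments for p, q, r:
p=0, q=0, r=0: 1
p=0, q=0, r=1: 1
p=0, q=1, r=0: 0
p=0, q=1, r=1: 0
p=1, q=0, r=0: 1
p=1, q=0, r=1: 0
p=1, q=1, r=0: 0
p=1, q=1, r=1: 0
Satisfying count = 3

3


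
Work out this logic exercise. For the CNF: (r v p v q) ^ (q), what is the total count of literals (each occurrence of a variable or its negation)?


Counting literals in each clause:
Clause 1: 3 literal(s)
Clause 2: 1 literal(s)
Total = 4

4


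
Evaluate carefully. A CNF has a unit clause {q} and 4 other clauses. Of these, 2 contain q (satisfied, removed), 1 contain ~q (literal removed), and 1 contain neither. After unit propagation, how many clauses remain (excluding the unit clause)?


Satisfied (removed): 2
Shortened (remain): 1
Unchanged (remain): 1
Remaining = 1 + 1 = 2

2


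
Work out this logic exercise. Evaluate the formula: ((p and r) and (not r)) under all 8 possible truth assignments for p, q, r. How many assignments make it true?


Check all 8 assignments:
p=0, q=0, r=0: 0
p=0, q=0, r=1: 0
p=0, q=1, r=0: 0
p=0, q=1, r=1: 0
p=1, q=0, r=0: 0
p=1, q=0, r=1: 0
p=1, q=1, r=0: 0
p=1, q=1, r=1: 0
Count of True = 0

0


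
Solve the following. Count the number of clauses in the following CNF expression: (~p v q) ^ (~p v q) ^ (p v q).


A CNF formula is a conjunction of clauses.
Clauses are separated by ^.
Counting the conjuncts: 3 clauses.

3


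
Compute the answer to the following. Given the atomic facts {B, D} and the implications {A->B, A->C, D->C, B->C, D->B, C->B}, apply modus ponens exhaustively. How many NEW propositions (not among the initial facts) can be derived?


Initial facts: {B, D}
Apply modus ponens to closure:
  D and D->C  =>  C
Final known: {B, C, D}
New propositions: {C}
Count = 1

1


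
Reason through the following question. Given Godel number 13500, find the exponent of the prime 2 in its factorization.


Factorize 13500 by dividing by 2 repeatedly.
Division steps: 2 divides 13500 exactly 2 time(s).
Exponent of 2 = 2

2


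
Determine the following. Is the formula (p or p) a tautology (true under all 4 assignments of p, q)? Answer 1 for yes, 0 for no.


Check all 4 assignments:
p=0, q=0: 0
p=0, q=1: 0
p=1, q=0: 1
p=1, q=1: 1
Satisfying count = 2/4.
Tautology iff count = 4: no.

0


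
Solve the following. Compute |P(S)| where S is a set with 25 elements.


The power set of a set with n elements has 2^n elements.
|P(S)| = 2^25 = 33554432

33554432


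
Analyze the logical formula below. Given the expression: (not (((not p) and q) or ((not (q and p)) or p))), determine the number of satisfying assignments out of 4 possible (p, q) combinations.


Check all 4 assignments:
p=0, q=0: 0
p=0, q=1: 0
p=1, q=0: 0
p=1, q=1: 0
Count of True = 0

0


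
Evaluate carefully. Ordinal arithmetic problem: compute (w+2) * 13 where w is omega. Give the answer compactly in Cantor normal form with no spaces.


Compute (w+2) * 13.
Ordinal * is associative and left-distributive over +, but NOT commutative; for finite n>1, n*w = w but w*n stays w*n.
(w+2) * 13 = (w+2) repeated 13 times. Each intermediate +2 is absorbed by the following w; only the last survives: w*13+2.
Result = w*13+2

w*13+2


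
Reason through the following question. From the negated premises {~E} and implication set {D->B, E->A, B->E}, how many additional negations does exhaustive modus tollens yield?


Initial negated facts: {~E}
Apply modus tollens to closure:
  ~E and B->E  =>  ~B
  ~B and D->B  =>  ~D
Final negated: {~B, ~D, ~E}
New negations: {~B, ~D}
Count = 2

2


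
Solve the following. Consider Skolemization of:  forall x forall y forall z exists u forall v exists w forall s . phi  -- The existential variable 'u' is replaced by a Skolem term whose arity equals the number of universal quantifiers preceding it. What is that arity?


Quantifier prefix: forall x forall y forall z exists u forall v exists w forall s
'u' is existentially quantified at position 4.
Universal variables preceding it: x, y, z
Skolem function arity = 3

3


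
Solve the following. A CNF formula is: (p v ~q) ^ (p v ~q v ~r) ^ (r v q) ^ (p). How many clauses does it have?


A CNF formula is a conjunction of clauses.
Clauses are separated by ^.
Counting the conjuncts: 4 clauses.

4


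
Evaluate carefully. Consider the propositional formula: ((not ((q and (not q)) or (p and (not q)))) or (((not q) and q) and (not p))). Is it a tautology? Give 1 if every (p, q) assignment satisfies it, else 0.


Check all 4 assignments:
p=0, q=0: 1
p=0, q=1: 1
p=1, q=0: 0
p=1, q=1: 1
Satisfying count = 3/4.
Tautology iff count = 4: no.

0


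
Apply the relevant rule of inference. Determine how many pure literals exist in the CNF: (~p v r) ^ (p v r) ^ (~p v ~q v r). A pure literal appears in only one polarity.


Check each variable for pure literal status:
p: mixed (not pure)
q: pure negative
r: pure positive
Pure literal count = 2

2


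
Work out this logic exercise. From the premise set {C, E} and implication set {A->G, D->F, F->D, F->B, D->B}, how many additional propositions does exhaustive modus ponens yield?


Initial facts: {C, E}
Apply modus ponens to closure:
  (no implication fires)
Final known: {C, E}
New propositions: {(none)}
Count = 0

0


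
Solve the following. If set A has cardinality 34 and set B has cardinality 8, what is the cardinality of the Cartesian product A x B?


The Cartesian product A x B contains all ordered pairs (a, b).
|A x B| = |A| * |B| = 34 * 8 = 272

272


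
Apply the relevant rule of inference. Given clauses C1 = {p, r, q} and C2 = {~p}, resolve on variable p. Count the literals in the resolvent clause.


Remove p from C1 and ~p from C2.
C1 remainder: {r, q}
C2 remainder: {}
Union (resolvent): {q, r}
Resolvent has 2 literal(s).

2


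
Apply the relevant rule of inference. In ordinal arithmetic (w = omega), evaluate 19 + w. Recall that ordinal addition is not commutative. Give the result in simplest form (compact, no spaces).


Compute 19 + w.
Ordinal + is associative but NOT commutative; for finite n>0, n + w = w but w + n stays w+n.
Any finite left addend is absorbed by w on the right: 19 + w = w.
Result = w

w


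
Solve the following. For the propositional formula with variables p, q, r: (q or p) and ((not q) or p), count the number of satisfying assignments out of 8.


Evaluate all 8 assignments for p, q, r:
p=0, q=0, r=0: 0
p=0, q=0, r=1: 0
p=0, q=1, r=0: 0
p=0, q=1, r=1: 0
p=1, q=0, r=0: 1
p=1, q=0, r=1: 1
p=1, q=1, r=0: 1
p=1, q=1, r=1: 1
Satisfying count = 4

4


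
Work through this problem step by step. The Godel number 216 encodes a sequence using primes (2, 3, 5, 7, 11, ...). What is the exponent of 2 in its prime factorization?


Factorize 216 by dividing by 2 repeatedly.
Division steps: 2 divides 216 exactly 3 time(s).
Exponent of 2 = 3

3


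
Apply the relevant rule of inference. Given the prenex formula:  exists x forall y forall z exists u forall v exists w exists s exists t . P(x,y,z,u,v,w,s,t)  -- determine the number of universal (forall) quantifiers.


Quantifier prefix: exists x forall y forall z exists u forall v exists w exists s exists t
Mark each quantifier type:
  E U U E U E E E
Universal count = 3, Existential count = 5
Asked for universal (forall) quantifiers: 3

3


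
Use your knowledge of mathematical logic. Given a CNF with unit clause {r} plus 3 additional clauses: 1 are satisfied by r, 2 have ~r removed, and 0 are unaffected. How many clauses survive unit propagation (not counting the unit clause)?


Satisfied (removed): 1
Shortened (remain): 2
Unchanged (remain): 0
Remaining = 2 + 0 = 2

2


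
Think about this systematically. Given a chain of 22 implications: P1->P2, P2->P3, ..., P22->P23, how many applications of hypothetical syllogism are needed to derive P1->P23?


With 22 implications in a chain connecting 23 propositions:
P1->P2, P2->P3, ..., P22->P23
Steps needed = (number of implications) - 1 = 22 - 1 = 21

21


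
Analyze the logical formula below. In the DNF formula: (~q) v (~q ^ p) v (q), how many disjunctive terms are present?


A DNF formula is a disjunction of terms (conjunctions).
Terms are separated by v.
Counting the disjuncts: 3 terms.

3


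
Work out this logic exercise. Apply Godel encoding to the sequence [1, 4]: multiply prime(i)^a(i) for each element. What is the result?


Encode each element as an exponent of the corresponding prime:
  2^1 = 2
  3^4 = 81
Product = 2 * 81 = 162

162


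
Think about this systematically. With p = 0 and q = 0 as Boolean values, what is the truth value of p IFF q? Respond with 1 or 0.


p = 0, q = 0
Operation: p IFF q
Evaluate: 0 IFF 0 = 1

1


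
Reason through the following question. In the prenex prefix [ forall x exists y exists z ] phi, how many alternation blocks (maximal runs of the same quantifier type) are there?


Quantifier-type sequence: A E E  (A=forall, E=exists)
Group into maximal same-type runs:
  Ax1 | Ex2
Number of blocks = 2

2


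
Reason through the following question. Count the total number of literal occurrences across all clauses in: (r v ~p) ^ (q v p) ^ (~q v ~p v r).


Counting literals in each clause:
Clause 1: 2 literal(s)
Clause 2: 2 literal(s)
Clause 3: 3 literal(s)
Total = 7

7


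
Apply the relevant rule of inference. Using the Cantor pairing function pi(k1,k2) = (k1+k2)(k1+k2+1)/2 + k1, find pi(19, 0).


k1 + k2 = 19
(k1+k2)(k1+k2+1)/2 = 19 * 20 / 2 = 190
pi = 190 + 19 = 209

209


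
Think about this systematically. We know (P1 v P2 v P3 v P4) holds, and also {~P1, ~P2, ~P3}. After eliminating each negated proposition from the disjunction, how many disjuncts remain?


Original disjuncts (4): P1, P2, P3, P4
Negated (eliminate): ~P1, ~P2, ~P3
Remaining disjuncts: P4
Count = 4 - 3 = 1

1


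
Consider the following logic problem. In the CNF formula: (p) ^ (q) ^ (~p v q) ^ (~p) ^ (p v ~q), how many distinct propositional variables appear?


Identify each variable that appears in the formula.
Variables found: p, q
Count = 2

2


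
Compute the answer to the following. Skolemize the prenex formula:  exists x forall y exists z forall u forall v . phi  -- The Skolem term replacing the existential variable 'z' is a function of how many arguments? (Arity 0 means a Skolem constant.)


Quantifier prefix: exists x forall y exists z forall u forall v
'z' is existentially quantified at position 3.
Universal variables preceding it: y
Skolem function arity = 1

1


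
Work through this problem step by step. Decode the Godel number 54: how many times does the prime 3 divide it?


Factorize 54 by dividing by 3 repeatedly.
Division steps: 3 divides 54 exactly 3 time(s).
Exponent of 3 = 3

3


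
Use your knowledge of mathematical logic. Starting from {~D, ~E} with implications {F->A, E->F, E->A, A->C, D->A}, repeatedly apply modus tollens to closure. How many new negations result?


Initial negated facts: {~D, ~E}
Apply modus tollens to closure:
  (no implication fires)
Final negated: {~D, ~E}
New negations: {(none)}
Count = 0

0


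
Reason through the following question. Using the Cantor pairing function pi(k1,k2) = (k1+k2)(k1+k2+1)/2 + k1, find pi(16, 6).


k1 + k2 = 22
(k1+k2)(k1+k2+1)/2 = 22 * 23 / 2 = 253
pi = 253 + 16 = 269

269


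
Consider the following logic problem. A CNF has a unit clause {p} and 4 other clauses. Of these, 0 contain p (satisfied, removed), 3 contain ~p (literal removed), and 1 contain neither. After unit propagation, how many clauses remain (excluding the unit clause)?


Satisfied (removed): 0
Shortened (remain): 3
Unchanged (remain): 1
Remaining = 3 + 1 = 4

4


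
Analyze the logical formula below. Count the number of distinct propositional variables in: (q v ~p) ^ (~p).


Identify each variable that appears in the formula.
Variables found: p, q
Count = 2

2


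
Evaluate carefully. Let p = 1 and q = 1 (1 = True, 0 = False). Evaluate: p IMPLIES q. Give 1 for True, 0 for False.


p = 1, q = 1
Operation: p IMPLIES q
Evaluate: 1 IMPLIES 1 = 1

1


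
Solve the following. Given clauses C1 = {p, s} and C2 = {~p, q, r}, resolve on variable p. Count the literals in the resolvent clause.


Remove p from C1 and ~p from C2.
C1 remainder: {s}
C2 remainder: {q, r}
Union (resolvent): {q, r, s}
Resolvent has 3 literal(s).

3


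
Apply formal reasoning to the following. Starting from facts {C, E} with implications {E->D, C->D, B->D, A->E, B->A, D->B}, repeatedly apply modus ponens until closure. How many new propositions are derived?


Initial facts: {C, E}
Apply modus ponens to closure:
  E and E->D  =>  D
  D and D->B  =>  B
  B and B->A  =>  A
Final known: {A, B, C, D, E}
New propositions: {A, B, D}
Count = 3

3


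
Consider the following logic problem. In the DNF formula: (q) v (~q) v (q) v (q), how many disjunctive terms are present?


A DNF formula is a disjunction of terms (conjunctions).
Terms are separated by v.
Counting the disjuncts: 4 terms.

4


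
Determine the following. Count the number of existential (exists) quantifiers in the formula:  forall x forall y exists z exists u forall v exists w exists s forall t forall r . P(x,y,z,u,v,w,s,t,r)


Quantifier prefix: forall x forall y exists z exists u forall v exists w exists s forall t forall r
Mark each quantifier type:
  U U E E U E E U U
Universal count = 5, Existential count = 4
Asked for existential (exists) quantifiers: 4

4


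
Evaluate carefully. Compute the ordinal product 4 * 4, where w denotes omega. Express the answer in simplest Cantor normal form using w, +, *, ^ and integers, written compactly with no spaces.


Compute 4 * 4.
Ordinal * is associative and left-distributive over +, but NOT commutative; for finite n>1, n*w = w but w*n stays w*n.
Both finite; ordinal * agrees with natural *: 4 * 4 = 16.
Result = 16

16


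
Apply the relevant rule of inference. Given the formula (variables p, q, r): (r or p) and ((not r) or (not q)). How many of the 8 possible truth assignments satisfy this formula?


Evaluate all 8 assignments for p, q, r:
p=0, q=0, r=0: 0
p=0, q=0, r=1: 1
p=0, q=1, r=0: 0
p=0, q=1, r=1: 0
p=1, q=0, r=0: 1
p=1, q=0, r=1: 1
p=1, q=1, r=0: 1
p=1, q=1, r=1: 0
Satisfying count = 4

4


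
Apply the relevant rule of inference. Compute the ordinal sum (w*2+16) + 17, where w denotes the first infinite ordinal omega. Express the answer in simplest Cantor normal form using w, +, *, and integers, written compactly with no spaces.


Compute (w*2+16) + 17.
Ordinal + is associative but NOT commutative; for finite n>0, n + w = w but w + n stays w+n.
By associativity: (w*2+16) + 17 = w*2 + (16+17) = w*2+33.
Result = w*2+33

w*2+33


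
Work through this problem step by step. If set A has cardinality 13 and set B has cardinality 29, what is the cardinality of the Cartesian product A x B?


The Cartesian product A x B contains all ordered pairs (a, b).
|A x B| = |A| * |B| = 13 * 29 = 377

377


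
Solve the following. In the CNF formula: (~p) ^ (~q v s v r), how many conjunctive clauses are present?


A CNF formula is a conjunction of clauses.
Clauses are separated by ^.
Counting the conjuncts: 2 clauses.

2


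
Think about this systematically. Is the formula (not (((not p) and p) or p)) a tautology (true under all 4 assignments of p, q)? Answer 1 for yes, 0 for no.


Check all 4 assignments:
p=0, q=0: 1
p=0, q=1: 1
p=1, q=0: 0
p=1, q=1: 0
Satisfying count = 2/4.
Tautology iff count = 4: no.

0


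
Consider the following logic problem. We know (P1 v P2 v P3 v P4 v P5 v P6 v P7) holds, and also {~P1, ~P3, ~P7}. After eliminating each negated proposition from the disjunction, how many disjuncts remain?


Original disjuncts (7): P1, P2, P3, P4, P5, P6, P7
Negated (eliminate): ~P1, ~P3, ~P7
Remaining disjuncts: P2, P4, P5, P6
Count = 7 - 3 = 4

4


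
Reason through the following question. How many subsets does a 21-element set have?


The power set of a set with n elements has 2^n elements.
|P(S)| = 2^21 = 2097152

2097152


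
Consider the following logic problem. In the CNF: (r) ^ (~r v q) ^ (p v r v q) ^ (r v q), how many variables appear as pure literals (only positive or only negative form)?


Check each variable for pure literal status:
p: pure positive
q: pure positive
r: mixed (not pure)
Pure literal count = 2

2


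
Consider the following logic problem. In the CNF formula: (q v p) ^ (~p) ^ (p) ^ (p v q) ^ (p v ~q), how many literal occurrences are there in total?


Counting literals in each clause:
Clause 1: 2 literal(s)
Clause 2: 1 literal(s)
Clause 3: 1 literal(s)
Clause 4: 2 literal(s)
Clause 5: 2 literal(s)
Total = 8

8


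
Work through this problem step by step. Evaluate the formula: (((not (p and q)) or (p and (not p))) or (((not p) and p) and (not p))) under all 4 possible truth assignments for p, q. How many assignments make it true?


Check all 4 assignments:
p=0, q=0: 1
p=0, q=1: 1
p=1, q=0: 1
p=1, q=1: 0
Count of True = 3

3


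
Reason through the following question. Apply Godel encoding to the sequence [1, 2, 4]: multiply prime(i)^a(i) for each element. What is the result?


Encode each element as an exponent of the corresponding prime:
  2^1 = 2
  3^2 = 9
  5^4 = 625
Product = 2 * 9 * 625 = 11250

11250


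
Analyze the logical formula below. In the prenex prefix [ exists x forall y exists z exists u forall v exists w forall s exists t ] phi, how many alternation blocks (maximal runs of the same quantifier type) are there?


Quantifier-type sequence: E A E E A E A E  (A=forall, E=exists)
Group into maximal same-type runs:
  Ex1 | Ax1 | Ex2 | Ax1 | Ex1 | Ax1 | Ex1
Number of blocks = 7

7


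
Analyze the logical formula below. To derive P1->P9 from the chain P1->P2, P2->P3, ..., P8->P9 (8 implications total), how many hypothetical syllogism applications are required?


With 8 implications in a chain connecting 9 propositions:
P1->P2, P2->P3, ..., P8->P9
Steps needed = (number of implications) - 1 = 8 - 1 = 7

7


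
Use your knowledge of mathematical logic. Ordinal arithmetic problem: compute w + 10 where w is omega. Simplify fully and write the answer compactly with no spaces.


Compute w + 10.
Ordinal + is associative but NOT commutative; for finite n>0, n + w = w but w + n stays w+n.
w + 10 is already in normal form (a successor ordinal beyond w).
Result = w+10

w+10


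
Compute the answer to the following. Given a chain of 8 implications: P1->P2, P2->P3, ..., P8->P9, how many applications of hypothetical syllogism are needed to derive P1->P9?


With 8 implications in a chain connecting 9 propositions:
P1->P2, P2->P3, ..., P8->P9
Steps needed = (number of implications) - 1 = 8 - 1 = 7

7


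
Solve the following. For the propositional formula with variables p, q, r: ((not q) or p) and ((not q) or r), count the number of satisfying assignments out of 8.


Evaluate all 8 assignments for p, q, r:
p=0, q=0, r=0: 1
p=0, q=0, r=1: 1
p=0, q=1, r=0: 0
p=0, q=1, r=1: 0
p=1, q=0, r=0: 1
p=1, q=0, r=1: 1
p=1, q=1, r=0: 0
p=1, q=1, r=1: 1
Satisfying count = 5

5


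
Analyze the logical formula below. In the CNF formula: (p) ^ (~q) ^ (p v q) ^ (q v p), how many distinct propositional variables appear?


Identify each variable that appears in the formula.
Variables found: p, q
Count = 2

2


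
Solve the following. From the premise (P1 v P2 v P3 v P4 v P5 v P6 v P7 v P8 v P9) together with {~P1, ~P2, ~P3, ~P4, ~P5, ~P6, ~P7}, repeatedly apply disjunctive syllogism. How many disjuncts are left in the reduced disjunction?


Original disjuncts (9): P1, P2, P3, P4, P5, P6, P7, P8, P9
Negated (eliminate): ~P1, ~P2, ~P3, ~P4, ~P5, ~P6, ~P7
Remaining disjuncts: P8, P9
Count = 9 - 7 = 2

2


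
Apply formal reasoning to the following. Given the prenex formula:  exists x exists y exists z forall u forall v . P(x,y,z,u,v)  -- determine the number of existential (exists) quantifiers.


Quantifier prefix: exists x exists y exists z forall u forall v
Mark each quantifier type:
  E E E U U
Universal count = 2, Existential count = 3
Asked for existential (exists) quantifiers: 3

3


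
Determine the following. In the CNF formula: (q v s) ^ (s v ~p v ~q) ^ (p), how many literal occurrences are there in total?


Counting literals in each clause:
Clause 1: 2 literal(s)
Clause 2: 3 literal(s)
Clause 3: 1 literal(s)
Total = 6

6


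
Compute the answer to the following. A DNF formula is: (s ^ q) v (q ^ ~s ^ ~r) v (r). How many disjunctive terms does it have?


A DNF formula is a disjunction of terms (conjunctions).
Terms are separated by v.
Counting the disjuncts: 3 terms.

3


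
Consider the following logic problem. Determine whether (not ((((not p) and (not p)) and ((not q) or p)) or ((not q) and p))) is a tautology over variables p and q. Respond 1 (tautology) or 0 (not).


Check all 4 assignments:
p=0, q=0: 0
p=0, q=1: 1
p=1, q=0: 0
p=1, q=1: 1
Satisfying count = 2/4.
Tautology iff count = 4: no.

0


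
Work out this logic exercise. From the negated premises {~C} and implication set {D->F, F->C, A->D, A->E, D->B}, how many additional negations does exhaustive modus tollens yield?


Initial negated facts: {~C}
Apply modus tollens to closure:
  ~C and F->C  =>  ~F
  ~F and D->F  =>  ~D
  ~D and A->D  =>  ~A
Final negated: {~A, ~C, ~D, ~F}
New negations: {~A, ~D, ~F}
Count = 3

3


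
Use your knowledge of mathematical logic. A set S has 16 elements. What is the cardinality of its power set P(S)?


The power set of a set with n elements has 2^n elements.
|P(S)| = 2^16 = 65536

65536


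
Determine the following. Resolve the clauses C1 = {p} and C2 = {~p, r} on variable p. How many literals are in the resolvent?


Remove p from C1 and ~p from C2.
C1 remainder: {}
C2 remainder: {r}
Union (resolvent): {r}
Resolvent has 1 literal(s).

1


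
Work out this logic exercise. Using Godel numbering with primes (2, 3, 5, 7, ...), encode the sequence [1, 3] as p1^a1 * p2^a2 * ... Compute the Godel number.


Encode each element as an exponent of the corresponding prime:
  2^1 = 2
  3^3 = 27
Product = 2 * 27 = 54

54


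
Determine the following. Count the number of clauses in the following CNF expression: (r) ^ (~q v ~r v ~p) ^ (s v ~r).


A CNF formula is a conjunction of clauses.
Clauses are separated by ^.
Counting the conjuncts: 3 clauses.

3


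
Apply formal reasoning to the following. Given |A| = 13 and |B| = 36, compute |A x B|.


The Cartesian product A x B contains all ordered pairs (a, b).
|A x B| = |A| * |B| = 13 * 36 = 468

468


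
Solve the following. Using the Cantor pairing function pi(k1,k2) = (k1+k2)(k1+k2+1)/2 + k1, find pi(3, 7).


k1 + k2 = 10
(k1+k2)(k1+k2+1)/2 = 10 * 11 / 2 = 55
pi = 55 + 3 = 58

58


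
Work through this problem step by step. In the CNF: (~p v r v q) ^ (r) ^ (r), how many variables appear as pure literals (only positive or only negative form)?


Check each variable for pure literal status:
p: pure negative
q: pure positive
r: pure positive
Pure literal count = 3

3


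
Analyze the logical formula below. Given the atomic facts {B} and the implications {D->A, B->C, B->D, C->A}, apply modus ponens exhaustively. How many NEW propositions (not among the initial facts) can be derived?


Initial facts: {B}
Apply modus ponens to closure:
  B and B->C  =>  C
  B and B->D  =>  D
  C and C->A  =>  A
Final known: {A, B, C, D}
New propositions: {A, C, D}
Count = 3

3


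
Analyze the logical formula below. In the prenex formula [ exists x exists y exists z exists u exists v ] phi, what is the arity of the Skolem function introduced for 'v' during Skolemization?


Quantifier prefix: exists x exists y exists z exists u exists v
'v' is existentially quantified at position 5.
No universal quantifiers precede it.
Skolem function arity = 0 (a Skolem constant)

0


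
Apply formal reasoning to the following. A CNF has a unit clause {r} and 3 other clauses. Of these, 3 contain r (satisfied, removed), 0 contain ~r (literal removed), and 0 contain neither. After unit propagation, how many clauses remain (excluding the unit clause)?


Satisfied (removed): 3
Shortened (remain): 0
Unchanged (remain): 0
Remaining = 0 + 0 = 0

0


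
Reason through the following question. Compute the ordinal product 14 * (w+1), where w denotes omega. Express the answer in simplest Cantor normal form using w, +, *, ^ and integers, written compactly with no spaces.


Compute 14 * (w+1).
Ordinal * is associative and left-distributive over +, but NOT commutative; for finite n>1, n*w = w but w*n stays w*n.
By left-distributivity: 14 * (w+1) = 14*w + 14*1 = w + 14 = w+14.
Result = w+14

w+14


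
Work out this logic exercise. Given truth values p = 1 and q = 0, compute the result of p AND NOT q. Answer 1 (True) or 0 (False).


p = 1, q = 0
Operation: p AND NOT q
Evaluate: 1 AND NOT 0 = 1

1


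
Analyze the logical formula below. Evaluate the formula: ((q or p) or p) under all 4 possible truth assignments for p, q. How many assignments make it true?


Check all 4 assignments:
p=0, q=0: 0
p=0, q=1: 1
p=1, q=0: 1
p=1, q=1: 1
Count of True = 3

3


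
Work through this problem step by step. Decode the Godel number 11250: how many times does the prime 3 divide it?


Factorize 11250 by dividing by 3 repeatedly.
Division steps: 3 divides 11250 exactly 2 time(s).
Exponent of 3 = 2

2


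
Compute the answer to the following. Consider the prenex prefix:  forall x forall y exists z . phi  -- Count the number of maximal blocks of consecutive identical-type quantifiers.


Quantifier-type sequence: A A E  (A=forall, E=exists)
Group into maximal same-type runs:
  Ax2 | Ex1
Number of blocks = 2

2


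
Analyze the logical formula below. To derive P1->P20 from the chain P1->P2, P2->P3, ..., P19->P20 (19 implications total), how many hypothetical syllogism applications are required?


With 19 implications in a chain connecting 20 propositions:
P1->P2, P2->P3, ..., P19->P20
Steps needed = (number of implications) - 1 = 19 - 1 = 18

18


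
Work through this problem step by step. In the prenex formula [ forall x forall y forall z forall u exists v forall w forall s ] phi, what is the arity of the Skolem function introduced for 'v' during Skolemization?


Quantifier prefix: forall x forall y forall z forall u exists v forall w forall s
'v' is existentially quantified at position 5.
Universal variables preceding it: x, y, z, u
Skolem function arity = 4

4


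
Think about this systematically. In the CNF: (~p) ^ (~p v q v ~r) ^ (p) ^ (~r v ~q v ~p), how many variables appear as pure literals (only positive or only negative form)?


Check each variable for pure literal status:
p: mixed (not pure)
q: mixed (not pure)
r: pure negative
Pure literal count = 1

1


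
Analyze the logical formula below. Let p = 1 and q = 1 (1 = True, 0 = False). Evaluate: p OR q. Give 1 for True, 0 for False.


p = 1, q = 1
Operation: p OR q
Evaluate: 1 OR 1 = 1

1


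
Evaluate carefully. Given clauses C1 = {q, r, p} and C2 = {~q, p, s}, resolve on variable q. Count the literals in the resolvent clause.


Remove q from C1 and ~q from C2.
C1 remainder: {r, p}
C2 remainder: {p, s}
Union (resolvent): {p, r, s}
Resolvent has 3 literal(s).

3


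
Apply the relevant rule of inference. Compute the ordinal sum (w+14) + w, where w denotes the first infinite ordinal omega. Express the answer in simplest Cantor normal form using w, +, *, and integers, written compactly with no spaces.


Compute (w+14) + w.
Ordinal + is associative but NOT commutative; for finite n>0, n + w = w but w + n stays w+n.
(w+14) + w = w + (14+w) = w + w = w*2 (the finite tail 14 is absorbed by the right w).
Result = w*2

w*2


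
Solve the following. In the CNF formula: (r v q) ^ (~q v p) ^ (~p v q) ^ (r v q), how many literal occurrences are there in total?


Counting literals in each clause:
Clause 1: 2 literal(s)
Clause 2: 2 literal(s)
Clause 3: 2 literal(s)
Clause 4: 2 literal(s)
Total = 8

8


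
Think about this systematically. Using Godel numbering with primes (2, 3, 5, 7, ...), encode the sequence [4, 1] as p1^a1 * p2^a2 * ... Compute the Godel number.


Encode each element as an exponent of the corresponding prime:
  2^4 = 16
  3^1 = 3
Product = 16 * 3 = 48

48


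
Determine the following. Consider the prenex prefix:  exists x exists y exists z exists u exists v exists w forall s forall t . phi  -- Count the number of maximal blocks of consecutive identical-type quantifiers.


Quantifier-type sequence: E E E E E E A A  (A=forall, E=exists)
Group into maximal same-type runs:
  Ex6 | Ax2
Number of blocks = 2

2


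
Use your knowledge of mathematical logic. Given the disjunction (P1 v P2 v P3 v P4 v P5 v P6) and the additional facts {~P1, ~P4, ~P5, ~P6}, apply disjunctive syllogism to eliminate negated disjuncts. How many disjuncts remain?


Original disjuncts (6): P1, P2, P3, P4, P5, P6
Negated (eliminate): ~P1, ~P4, ~P5, ~P6
Remaining disjuncts: P2, P3
Count = 6 - 4 = 2

2


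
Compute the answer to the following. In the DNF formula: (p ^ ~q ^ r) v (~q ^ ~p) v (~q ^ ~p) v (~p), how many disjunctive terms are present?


A DNF formula is a disjunction of terms (conjunctions).
Terms are separated by v.
Counting the disjuncts: 4 terms.

4


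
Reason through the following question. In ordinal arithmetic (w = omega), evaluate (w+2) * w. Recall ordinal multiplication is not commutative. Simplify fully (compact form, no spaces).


Compute (w+2) * w.
Ordinal * is associative and left-distributive over +, but NOT commutative; for finite n>1, n*w = w but w*n stays w*n.
(w+2) * w = sup{(w+2)*k : k<w} = sup{w*k+2} = w^2 (the +2 tail is absorbed in the limit).
Result = w^2

w^2


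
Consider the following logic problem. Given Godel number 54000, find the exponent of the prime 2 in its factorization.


Factorize 54000 by dividing by 2 repeatedly.
Division steps: 2 divides 54000 exactly 4 time(s).
Exponent of 2 = 4

4


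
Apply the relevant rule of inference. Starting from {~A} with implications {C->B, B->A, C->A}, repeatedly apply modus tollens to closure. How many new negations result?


Initial negated facts: {~A}
Apply modus tollens to closure:
  ~A and B->A  =>  ~B
  ~A and C->A  =>  ~C
Final negated: {~A, ~B, ~C}
New negations: {~B, ~C}
Count = 2

2


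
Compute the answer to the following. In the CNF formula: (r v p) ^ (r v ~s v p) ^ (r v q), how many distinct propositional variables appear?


Identify each variable that appears in the formula.
Variables found: p, q, r, s
Count = 4

4


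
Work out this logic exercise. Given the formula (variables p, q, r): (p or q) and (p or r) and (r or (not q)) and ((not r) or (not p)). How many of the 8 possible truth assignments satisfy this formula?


Evaluate all 8 assignments for p, q, r:
p=0, q=0, r=0: 0
p=0, q=0, r=1: 0
p=0, q=1, r=0: 0
p=0, q=1, r=1: 1
p=1, q=0, r=0: 1
p=1, q=0, r=1: 0
p=1, q=1, r=0: 0
p=1, q=1, r=1: 0
Satisfying count = 2

2


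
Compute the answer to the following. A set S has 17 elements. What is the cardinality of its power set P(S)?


The power set of a set with n elements has 2^n elements.
|P(S)| = 2^17 = 131072

131072


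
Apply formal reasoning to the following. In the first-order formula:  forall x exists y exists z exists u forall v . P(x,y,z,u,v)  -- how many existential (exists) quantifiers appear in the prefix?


Quantifier prefix: forall x exists y exists z exists u forall v
Mark each quantifier type:
  U E E E U
Universal count = 2, Existential count = 3
Asked for existential (exists) quantifiers: 3

3


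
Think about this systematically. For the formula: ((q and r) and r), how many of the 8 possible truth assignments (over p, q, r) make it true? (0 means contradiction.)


Check all 8 assignments:
p=0, q=0, r=0: 0
p=0, q=0, r=1: 0
p=0, q=1, r=0: 0
p=0, q=1, r=1: 1
p=1, q=0, r=0: 0
p=1, q=0, r=1: 0
p=1, q=1, r=0: 0
p=1, q=1, r=1: 1
Count of True = 2

2


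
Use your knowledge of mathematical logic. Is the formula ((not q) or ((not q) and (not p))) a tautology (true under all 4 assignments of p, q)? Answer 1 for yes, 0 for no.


Check all 4 assignments:
p=0, q=0: 1
p=0, q=1: 0
p=1, q=0: 1
p=1, q=1: 0
Satisfying count = 2/4.
Tautology iff count = 4: no.

0


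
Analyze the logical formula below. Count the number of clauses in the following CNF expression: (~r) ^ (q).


A CNF formula is a conjunction of clauses.
Clauses are separated by ^.
Counting the conjuncts: 2 clauses.

2


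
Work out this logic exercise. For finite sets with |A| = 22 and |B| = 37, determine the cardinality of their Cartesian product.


The Cartesian product A x B contains all ordered pairs (a, b).
|A x B| = |A| * |B| = 22 * 37 = 814

814


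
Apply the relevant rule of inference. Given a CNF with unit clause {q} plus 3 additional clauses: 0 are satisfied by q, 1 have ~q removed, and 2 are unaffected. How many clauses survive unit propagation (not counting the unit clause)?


Satisfied (removed): 0
Shortened (remain): 1
Unchanged (remain): 2
Remaining = 1 + 2 = 3

3


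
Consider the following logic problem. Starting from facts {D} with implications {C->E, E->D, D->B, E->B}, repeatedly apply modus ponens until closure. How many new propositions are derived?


Initial facts: {D}
Apply modus ponens to closure:
  D and D->B  =>  B
Final known: {B, D}
New propositions: {B}
Count = 1

1


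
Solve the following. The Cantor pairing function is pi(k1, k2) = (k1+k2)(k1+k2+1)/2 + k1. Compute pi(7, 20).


k1 + k2 = 27
(k1+k2)(k1+k2+1)/2 = 27 * 28 / 2 = 378
pi = 378 + 7 = 385

385


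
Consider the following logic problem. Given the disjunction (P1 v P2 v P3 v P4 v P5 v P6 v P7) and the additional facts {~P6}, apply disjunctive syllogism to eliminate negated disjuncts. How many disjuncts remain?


Original disjuncts (7): P1, P2, P3, P4, P5, P6, P7
Negated (eliminate): ~P6
Remaining disjuncts: P1, P2, P3, P4, P5, P7
Count = 7 - 1 = 6

6


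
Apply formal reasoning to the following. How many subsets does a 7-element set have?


The power set of a set with n elements has 2^n elements.
|P(S)| = 2^7 = 128

128


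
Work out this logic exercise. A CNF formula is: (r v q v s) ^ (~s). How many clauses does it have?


A CNF formula is a conjunction of clauses.
Clauses are separated by ^.
Counting the conjuncts: 2 clauses.

2


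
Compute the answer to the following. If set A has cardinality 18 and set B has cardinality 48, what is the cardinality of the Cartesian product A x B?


The Cartesian product A x B contains all ordered pairs (a, b).
|A x B| = |A| * |B| = 18 * 48 = 864

864
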